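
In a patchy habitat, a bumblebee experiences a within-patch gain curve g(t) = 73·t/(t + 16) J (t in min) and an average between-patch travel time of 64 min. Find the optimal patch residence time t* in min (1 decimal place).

32.0 min

By the marginal value theorem, leave when the instantaneous gain rate g'(t) equals the habitat-wide average g(t)/(T + t).
g'(t) = 73·16/(t + 16)². Setting 73·16/(t+16)² = 73t/[(t+16)(64+t)] gives 16(64+t) = t(t+16), so t² = 16×64 = 1024.
t* = √1024 = 32 min.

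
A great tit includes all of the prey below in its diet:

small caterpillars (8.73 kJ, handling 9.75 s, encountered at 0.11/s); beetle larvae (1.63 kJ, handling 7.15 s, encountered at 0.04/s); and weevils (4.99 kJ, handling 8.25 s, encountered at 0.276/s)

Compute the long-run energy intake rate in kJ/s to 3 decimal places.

0.518 kJ/s

Energy encountered per unit search time: 0.11×8.73 + 0.04×1.63 + 0.276×4.99 = 2.403 kJ/s.
Handling time per unit search time: 0.11×9.75 + 0.04×7.15 + 0.276×8.25 = 3.636.
Rate = 2.403/(1 + 3.636) = 0.5183 kJ/s.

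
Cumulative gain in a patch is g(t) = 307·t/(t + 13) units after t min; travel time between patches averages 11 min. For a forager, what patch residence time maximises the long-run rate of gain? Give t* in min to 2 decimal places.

11.96 min

By the marginal value theorem, leave when the instantaneous gain rate g'(t) equals the habitat-wide average g(t)/(T + t).
g'(t) = 307·13/(t + 13)². Setting 307·13/(t+13)² = 307t/[(t+13)(11+t)] gives 13(11+t) = t(t+13), so t² = 13×11 = 143.
t* = √143 = 11.96 min.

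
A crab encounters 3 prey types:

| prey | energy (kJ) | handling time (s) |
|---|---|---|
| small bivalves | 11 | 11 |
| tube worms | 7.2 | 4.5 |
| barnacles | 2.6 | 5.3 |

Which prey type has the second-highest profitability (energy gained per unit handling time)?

small bivalves

In descending order of E/h:
tube worms: 7.2/4.5 = 1.6 kJ/s
small bivalves: 11/11 = 1 kJ/s
barnacles: 2.6/5.3 = 0.491 kJ/s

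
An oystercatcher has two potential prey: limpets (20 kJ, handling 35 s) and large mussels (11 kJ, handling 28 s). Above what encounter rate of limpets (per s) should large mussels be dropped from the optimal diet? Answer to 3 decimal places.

0.063 per s

Drop large mussels once their profitability E₂/h₂ falls below the rate achievable on limpets alone: E₂/h₂ = λE₁/(1 + λh₁).
Solve for λ: λE₁h₂ = E₂(1 + λh₁) → λ(E₁h₂ − E₂h₁) = E₂ → λ = E₂/(E₁h₂ − E₂h₁).
λ = 11/(20×28 − 11×35) = 11/175 = 0.06286 per s.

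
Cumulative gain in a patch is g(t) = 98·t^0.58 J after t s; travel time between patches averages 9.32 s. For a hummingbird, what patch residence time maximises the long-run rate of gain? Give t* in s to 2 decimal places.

Maximise g(t)/(T+t): set derivative to zero → g'(t)(T+t) = g(t).
g'(t) = 0.58·98·t^-0.42. Setting 0.58·98·t^-0.42 = 98·t^0.58/(9.32+t) gives 0.58(9.32+t) = t, so 0.42·t = 0.58×9.32.
t* = 0.58×9.32/0.42 = 12.87 s.

12.87 s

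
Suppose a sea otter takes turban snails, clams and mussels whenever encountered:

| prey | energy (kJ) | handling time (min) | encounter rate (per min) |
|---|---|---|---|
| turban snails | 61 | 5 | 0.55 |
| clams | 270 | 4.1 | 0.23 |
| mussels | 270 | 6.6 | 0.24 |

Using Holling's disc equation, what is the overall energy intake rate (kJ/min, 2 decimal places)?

R = (0.55×61 + 0.23×270 + 0.24×270) / (1 + 0.55×5 + 0.23×4.1 + 0.24×6.6) = 160.4/6.277 = 25.56 kJ/min.

25.56 kJ/min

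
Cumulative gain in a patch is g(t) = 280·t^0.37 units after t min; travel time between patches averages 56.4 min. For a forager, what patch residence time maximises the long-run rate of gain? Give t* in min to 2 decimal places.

Optimal t* satisfies g'(t*) = g(t*)/(T + t*).
g'(t) = 0.37·280·t^-0.63. Setting 0.37·280·t^-0.63 = 280·t^0.37/(56.4+t) gives 0.37(56.4+t) = t, so 0.63·t = 0.37×56.4.
t* = 0.37×56.4/0.63 = 33.12 min.

33.12 min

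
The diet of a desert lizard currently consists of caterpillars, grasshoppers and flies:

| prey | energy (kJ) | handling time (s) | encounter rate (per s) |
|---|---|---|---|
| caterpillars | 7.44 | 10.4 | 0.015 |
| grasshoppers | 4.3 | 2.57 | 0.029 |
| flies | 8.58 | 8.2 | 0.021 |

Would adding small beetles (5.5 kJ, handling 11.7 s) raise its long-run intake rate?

Yes

On caterpillars, grasshoppers and flies alone, R = ΣλE/(1+Σλh) = 0.4165/1.403 = 0.2969 kJ/s.
Profitability of small beetles: 5.5/11.7 = 0.4701 kJ/s.
0.4701 > 0.2969, so adding small beetles raises the average — include it.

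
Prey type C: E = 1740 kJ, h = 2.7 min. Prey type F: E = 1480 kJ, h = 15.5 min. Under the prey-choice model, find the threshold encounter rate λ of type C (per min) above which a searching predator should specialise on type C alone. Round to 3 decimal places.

The zero-one rule: include type F iff E₂/h₂ > λE₁/(1+λh₁). Equality gives the switch point.
λE₁h₂ = E₂ + λE₂h₁ ⇒ λ = E₂/(E₁h₂ − E₂h₁) = 1480/(2.697e+04 − 3996) = 0.06442 per min.

0.064 per min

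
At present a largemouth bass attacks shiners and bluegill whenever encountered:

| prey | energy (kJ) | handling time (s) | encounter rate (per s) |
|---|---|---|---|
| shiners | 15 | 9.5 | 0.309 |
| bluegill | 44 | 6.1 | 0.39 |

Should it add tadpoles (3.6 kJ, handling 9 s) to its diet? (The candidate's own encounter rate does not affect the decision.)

No

Intake rate on the current diet: R = (0.309×15 + 0.39×44) / (1 + 0.309×9.5 + 0.39×6.1) = 21.8/6.314 = 3.452 kJ/s.
tadpoles: E/h = 3.6/9 = 0.4 kJ/s.
Since 0.4 < R, time spent handling tadpoles is better spent searching.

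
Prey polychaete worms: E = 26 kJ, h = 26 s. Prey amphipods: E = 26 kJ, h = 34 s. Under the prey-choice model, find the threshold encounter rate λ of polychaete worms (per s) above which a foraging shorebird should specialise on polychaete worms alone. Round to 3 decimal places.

0.125 per s

At the threshold, the rate on polychaete worms alone equals the profitability of amphipods: λ·26/(1 + λ·26) = 26/34 = 0.7647.
Rearranging, λ(26 − 0.7647×26) = 0.7647, so λ = 0.7647/6.118 = 0.125 per s.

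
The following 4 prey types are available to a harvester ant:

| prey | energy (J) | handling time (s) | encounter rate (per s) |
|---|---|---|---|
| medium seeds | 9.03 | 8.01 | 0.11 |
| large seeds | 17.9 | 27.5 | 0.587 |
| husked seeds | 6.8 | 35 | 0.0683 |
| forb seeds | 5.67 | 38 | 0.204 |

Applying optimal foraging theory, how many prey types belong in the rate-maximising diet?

2

E/h in descending order: medium seeds 1.13, large seeds 0.651, husked seeds 0.194, forb seeds 0.149 J/s. The optimal diet is the largest prefix of this list for which every included type satisfies E_i/h_i > R on the types above it.
Rate on top 1: 0.528. large seeds: 0.651 > 0.528 → include.
Rate on top 2: 0.6381. husked seeds: 0.194 < 0.6381 → exclude; stop.
Optimal diet: medium seeds, large seeds — 2 of 4 types.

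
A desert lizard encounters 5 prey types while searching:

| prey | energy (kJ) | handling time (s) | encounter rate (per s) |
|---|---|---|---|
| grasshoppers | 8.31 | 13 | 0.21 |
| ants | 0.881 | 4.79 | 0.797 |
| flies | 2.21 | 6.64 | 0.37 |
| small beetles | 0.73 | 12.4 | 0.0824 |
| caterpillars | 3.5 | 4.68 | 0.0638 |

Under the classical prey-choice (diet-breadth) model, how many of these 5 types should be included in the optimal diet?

2

E/h in descending order: caterpillars 0.748, grasshoppers 0.639, flies 0.333, ants 0.184, small beetles 0.0589 kJ/s. The optimal diet is the largest prefix of this list for which every included type satisfies E_i/h_i > R on the types above it.
Rate on top 1: 0.172. grasshoppers: 0.639 > 0.172 → include.
Rate on top 2: 0.4886. flies: 0.333 < 0.4886 → exclude; stop.
Optimal diet: caterpillars, grasshoppers — 2 of 5 types.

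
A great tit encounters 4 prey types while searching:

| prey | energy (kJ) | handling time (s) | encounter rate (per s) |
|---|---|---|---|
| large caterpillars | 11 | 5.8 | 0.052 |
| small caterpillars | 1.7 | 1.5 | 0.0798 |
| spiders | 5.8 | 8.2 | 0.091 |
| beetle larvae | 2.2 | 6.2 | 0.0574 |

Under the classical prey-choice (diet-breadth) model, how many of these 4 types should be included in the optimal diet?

Rank by E/h (kJ/s): large caterpillars 1.9, small caterpillars 1.13, spiders 0.707, beetle larvae 0.355. Include each in turn until the next type's E/h falls below the running intake rate.
Rate on top 1: 0.4395. small caterpillars: 1.13 > 0.4395 → include.
Rate on top 2: 0.4979. spiders: 0.707 > 0.4979 → include.
Rate on top 3: 0.57. beetle larvae: 0.355 < 0.57 → exclude; stop.
Optimal diet: large caterpillars, small caterpillars, spiders — 3 of 4 types.

3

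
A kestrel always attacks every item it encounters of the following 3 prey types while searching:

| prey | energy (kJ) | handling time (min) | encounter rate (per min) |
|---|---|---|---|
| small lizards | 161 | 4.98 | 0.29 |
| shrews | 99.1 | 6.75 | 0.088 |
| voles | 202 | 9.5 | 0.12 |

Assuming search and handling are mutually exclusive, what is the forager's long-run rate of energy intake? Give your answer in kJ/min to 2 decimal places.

19.06 kJ/min

Energy encountered per unit search time: 0.29×161 + 0.088×99.1 + 0.12×202 = 79.65 kJ/min.
Handling time per unit search time: 0.29×4.98 + 0.088×6.75 + 0.12×9.5 = 3.178.
Rate = 79.65/(1 + 3.178) = 19.06 kJ/min.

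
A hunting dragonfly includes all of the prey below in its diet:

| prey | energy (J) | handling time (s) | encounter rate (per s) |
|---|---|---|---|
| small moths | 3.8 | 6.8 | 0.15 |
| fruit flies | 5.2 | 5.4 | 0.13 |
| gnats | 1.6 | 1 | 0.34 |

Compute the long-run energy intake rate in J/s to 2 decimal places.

Energy encountered per unit search time: 0.15×3.8 + 0.13×5.2 + 0.34×1.6 = 1.79 J/s.
Handling time per unit search time: 0.15×6.8 + 0.13×5.4 + 0.34×1 = 2.062.
Rate = 1.79/(1 + 2.062) = 0.5846 J/s.

0.58 J/s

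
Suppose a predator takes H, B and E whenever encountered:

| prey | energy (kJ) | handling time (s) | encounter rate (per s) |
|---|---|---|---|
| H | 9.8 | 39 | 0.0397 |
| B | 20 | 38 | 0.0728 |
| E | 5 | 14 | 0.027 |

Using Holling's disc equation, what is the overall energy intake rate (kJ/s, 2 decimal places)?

R = (0.0397×9.8 + 0.0728×20 + 0.027×5) / (1 + 0.0397×39 + 0.0728×38 + 0.027×14) = 1.98/5.693 = 0.3478 kJ/s.

0.35 kJ/s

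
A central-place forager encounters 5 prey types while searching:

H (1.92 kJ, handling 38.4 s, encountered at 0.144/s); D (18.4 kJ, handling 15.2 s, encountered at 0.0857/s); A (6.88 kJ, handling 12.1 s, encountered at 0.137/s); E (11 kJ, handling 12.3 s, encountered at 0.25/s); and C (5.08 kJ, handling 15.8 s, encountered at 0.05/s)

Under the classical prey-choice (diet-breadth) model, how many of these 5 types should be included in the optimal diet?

E/h in descending order: D 1.21, E 0.894, A 0.569, C 0.322, H 0.05 kJ/s. The optimal diet is the largest prefix of this list for which every included type satisfies E_i/h_i > R on the types above it.
Rate on top 1: 0.6848. E: 0.894 > 0.6848 → include.
Rate on top 2: 0.8046. A: 0.569 < 0.8046 → exclude; stop.
Optimal diet: D, E — 2 of 5 types.

2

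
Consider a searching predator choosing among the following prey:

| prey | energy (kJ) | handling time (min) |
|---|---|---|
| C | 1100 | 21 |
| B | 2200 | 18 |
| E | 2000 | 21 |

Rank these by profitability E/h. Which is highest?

B

In descending order of E/h:
B: 2200/18 = 122 kJ/min
E: 2000/21 = 95.2 kJ/min
C: 1100/21 = 52.4 kJ/min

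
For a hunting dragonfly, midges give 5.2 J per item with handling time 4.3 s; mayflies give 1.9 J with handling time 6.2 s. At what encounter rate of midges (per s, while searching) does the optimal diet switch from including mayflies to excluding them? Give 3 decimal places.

The zero-one rule: include mayflies iff E₂/h₂ > λE₁/(1+λh₁). Equality gives the switch point.
λE₁h₂ = E₂ + λE₂h₁ ⇒ λ = E₂/(E₁h₂ − E₂h₁) = 1.9/(32.24 − 8.17) = 0.07894 per s.

0.079 per s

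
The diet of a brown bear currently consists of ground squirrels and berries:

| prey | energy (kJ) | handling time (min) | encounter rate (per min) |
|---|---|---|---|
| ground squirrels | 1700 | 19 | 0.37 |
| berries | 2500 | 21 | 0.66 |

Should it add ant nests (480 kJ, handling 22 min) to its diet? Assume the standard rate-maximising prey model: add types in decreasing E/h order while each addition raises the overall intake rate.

On ground squirrels and berries alone, R = ΣλE/(1+Σλh) = 2279/21.89 = 104.1 kJ/min.
Profitability of ant nests: 480/22 = 21.82 kJ/min.
21.82 < 104.1, so adding ant nests would lower the average — exclude it.

No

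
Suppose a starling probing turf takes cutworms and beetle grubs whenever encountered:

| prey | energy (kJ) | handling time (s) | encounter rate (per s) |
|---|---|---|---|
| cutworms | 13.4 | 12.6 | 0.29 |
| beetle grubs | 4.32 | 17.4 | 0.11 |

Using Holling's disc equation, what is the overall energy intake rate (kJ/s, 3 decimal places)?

0.664 kJ/s

Energy encountered per unit search time: 0.29×13.4 + 0.11×4.32 = 4.361 kJ/s.
Handling time per unit search time: 0.29×12.6 + 0.11×17.4 = 5.568.
Rate = 4.361/(1 + 5.568) = 0.664 kJ/s.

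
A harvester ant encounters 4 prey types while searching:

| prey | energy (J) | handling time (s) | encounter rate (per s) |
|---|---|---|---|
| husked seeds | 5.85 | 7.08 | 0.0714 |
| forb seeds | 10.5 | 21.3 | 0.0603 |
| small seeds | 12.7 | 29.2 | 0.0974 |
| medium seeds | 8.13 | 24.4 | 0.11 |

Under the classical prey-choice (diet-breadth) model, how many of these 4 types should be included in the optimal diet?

3

E/h in descending order: husked seeds 0.826, forb seeds 0.493, small seeds 0.435, medium seeds 0.333 J/s. The optimal diet is the largest prefix of this list for which every included type satisfies E_i/h_i > R on the types above it.
Rate on top 1: 0.2774. forb seeds: 0.493 > 0.2774 → include.
Rate on top 2: 0.3767. small seeds: 0.435 > 0.3767 → include.
Rate on top 3: 0.4061. medium seeds: 0.333 < 0.4061 → exclude; stop.
Optimal diet: husked seeds, forb seeds, small seeds — 3 of 4 types.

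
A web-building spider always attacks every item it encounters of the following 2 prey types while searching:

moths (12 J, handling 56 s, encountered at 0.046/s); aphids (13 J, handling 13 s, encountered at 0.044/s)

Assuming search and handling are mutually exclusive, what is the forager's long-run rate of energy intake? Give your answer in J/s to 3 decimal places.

R = Σλ_iE_i / (1 + Σλ_ih_i)
Numerator: 0.046×12 + 0.044×13 = 1.124
Denominator: 1 + 0.046×56 + 0.044×13 = 4.148
R = 1.124/4.148 = 0.271 J/s

0.271 J/s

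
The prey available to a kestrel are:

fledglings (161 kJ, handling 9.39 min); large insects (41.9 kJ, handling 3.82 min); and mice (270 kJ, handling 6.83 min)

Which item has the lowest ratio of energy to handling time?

In descending order of E/h:
mice: 270/6.83 = 39.5 kJ/min
fledglings: 161/9.39 = 17.1 kJ/min
large insects: 41.9/3.82 = 11 kJ/min

large insects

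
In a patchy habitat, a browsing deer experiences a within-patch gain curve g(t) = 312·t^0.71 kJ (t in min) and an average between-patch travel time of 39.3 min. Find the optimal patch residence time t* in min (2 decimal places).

Maximise g(t)/(T+t): set derivative to zero → g'(t)(T+t) = g(t).
g'(t) = 0.71·312·t^-0.29. Setting 0.71·312·t^-0.29 = 312·t^0.71/(39.3+t) gives 0.71(39.3+t) = t, so 0.29·t = 0.71×39.3.
t* = 0.71×39.3/0.29 = 96.22 min.

96.22 min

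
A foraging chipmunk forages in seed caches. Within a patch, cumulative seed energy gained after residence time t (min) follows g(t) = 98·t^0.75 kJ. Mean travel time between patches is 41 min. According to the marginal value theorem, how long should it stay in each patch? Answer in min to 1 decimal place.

By the marginal value theorem, leave when the instantaneous gain rate g'(t) equals the habitat-wide average g(t)/(T + t).
g'(t) = 0.75·98·t^-0.25. Setting 0.75·98·t^-0.25 = 98·t^0.75/(41+t) gives 0.75(41+t) = t, so 0.25·t = 0.75×41.
t* = 0.75×41/0.25 = 123 min.

123.0 min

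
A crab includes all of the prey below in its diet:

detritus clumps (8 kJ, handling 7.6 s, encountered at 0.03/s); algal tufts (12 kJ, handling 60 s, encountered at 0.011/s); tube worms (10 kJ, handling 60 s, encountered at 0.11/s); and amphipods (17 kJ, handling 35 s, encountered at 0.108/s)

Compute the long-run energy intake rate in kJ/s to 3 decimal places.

R = Σλ_iE_i / (1 + Σλ_ih_i)
Numerator: 0.03×8 + 0.011×12 + 0.11×10 + 0.108×17 = 3.308
Denominator: 1 + 0.03×7.6 + 0.011×60 + 0.11×60 + 0.108×35 = 12.27
R = 3.308/12.27 = 0.2696 kJ/s

0.270 kJ/s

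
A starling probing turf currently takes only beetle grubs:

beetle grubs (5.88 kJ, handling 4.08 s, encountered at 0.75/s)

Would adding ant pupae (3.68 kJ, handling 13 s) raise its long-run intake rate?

Current rate: (0.75×5.88)/(1 + 0.75×4.08) = 1.086 kJ/s.
Profitability of ant pupae: 3.68/13 = 0.2831 kJ/s.
Since 0.2831 < R, time spent handling ant pupae is better spent searching.

No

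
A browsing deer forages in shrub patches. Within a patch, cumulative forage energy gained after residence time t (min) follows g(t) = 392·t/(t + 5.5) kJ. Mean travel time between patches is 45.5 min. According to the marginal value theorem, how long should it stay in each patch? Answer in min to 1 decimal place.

15.8 min

Maximise g(t)/(T+t): set derivative to zero → g'(t)(T+t) = g(t).
g'(t) = 392·5.5/(t + 5.5)². Setting 392·5.5/(t+5.5)² = 392t/[(t+5.5)(45.5+t)] gives 5.5(45.5+t) = t(t+5.5), so t² = 5.5×45.5 = 250.2.
t* = √250.2 = 15.82 min.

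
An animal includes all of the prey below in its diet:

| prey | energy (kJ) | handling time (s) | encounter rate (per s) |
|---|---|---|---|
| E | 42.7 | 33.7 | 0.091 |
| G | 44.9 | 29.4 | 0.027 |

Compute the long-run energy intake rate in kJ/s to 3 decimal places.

Energy encountered per unit search time: 0.091×42.7 + 0.027×44.9 = 5.098 kJ/s.
Handling time per unit search time: 0.091×33.7 + 0.027×29.4 = 3.861.
Rate = 5.098/(1 + 3.861) = 1.049 kJ/s.

1.049 kJ/s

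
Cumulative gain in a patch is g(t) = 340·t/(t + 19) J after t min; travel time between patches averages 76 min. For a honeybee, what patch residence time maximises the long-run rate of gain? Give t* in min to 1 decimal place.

38.0 min

Optimal t* satisfies g'(t*) = g(t*)/(T + t*).
g'(t) = 340·19/(t + 19)². Setting 340·19/(t+19)² = 340t/[(t+19)(76+t)] gives 19(76+t) = t(t+19), so t² = 19×76 = 1444.
t* = √1444 = 38 min.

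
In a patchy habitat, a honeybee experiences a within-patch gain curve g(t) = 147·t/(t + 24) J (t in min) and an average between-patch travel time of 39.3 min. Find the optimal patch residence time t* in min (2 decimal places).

30.71 min

Optimal t* satisfies g'(t*) = g(t*)/(T + t*).
g'(t) = 147·24/(t + 24)². Setting 147·24/(t+24)² = 147t/[(t+24)(39.3+t)] gives 24(39.3+t) = t(t+24), so t² = 24×39.3 = 943.2.
t* = √943.2 = 30.71 min.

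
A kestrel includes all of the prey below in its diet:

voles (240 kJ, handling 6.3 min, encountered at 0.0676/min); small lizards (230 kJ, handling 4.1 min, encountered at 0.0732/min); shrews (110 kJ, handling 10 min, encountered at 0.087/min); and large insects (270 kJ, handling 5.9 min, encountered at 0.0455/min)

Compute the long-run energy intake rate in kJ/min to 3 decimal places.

19.171 kJ/min

R = Σλ_iE_i / (1 + Σλ_ih_i)
Numerator: 0.0676×240 + 0.0732×230 + 0.087×110 + 0.0455×270 = 54.91
Denominator: 1 + 0.0676×6.3 + 0.0732×4.1 + 0.087×10 + 0.0455×5.9 = 2.864
R = 54.91/2.864 = 19.17 kJ/min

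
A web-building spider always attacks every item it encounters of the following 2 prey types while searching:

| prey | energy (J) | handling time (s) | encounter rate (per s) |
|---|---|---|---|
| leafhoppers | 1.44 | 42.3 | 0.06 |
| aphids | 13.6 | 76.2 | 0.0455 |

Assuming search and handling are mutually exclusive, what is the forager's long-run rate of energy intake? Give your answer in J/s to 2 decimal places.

R = Σλ_iE_i / (1 + Σλ_ih_i)
Numerator: 0.06×1.44 + 0.0455×13.6 = 0.7052
Denominator: 1 + 0.06×42.3 + 0.0455×76.2 = 7.005
R = 0.7052/7.005 = 0.1007 J/s

0.10 J/s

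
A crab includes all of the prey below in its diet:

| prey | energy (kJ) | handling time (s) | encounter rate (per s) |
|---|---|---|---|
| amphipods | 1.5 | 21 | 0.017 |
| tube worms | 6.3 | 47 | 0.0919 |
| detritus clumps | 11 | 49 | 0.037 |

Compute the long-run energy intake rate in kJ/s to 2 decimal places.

0.14 kJ/s

R = Σλ_iE_i / (1 + Σλ_ih_i)
Numerator: 0.017×1.5 + 0.0919×6.3 + 0.037×11 = 1.011
Denominator: 1 + 0.017×21 + 0.0919×47 + 0.037×49 = 7.489
R = 1.011/7.489 = 0.1351 kJ/s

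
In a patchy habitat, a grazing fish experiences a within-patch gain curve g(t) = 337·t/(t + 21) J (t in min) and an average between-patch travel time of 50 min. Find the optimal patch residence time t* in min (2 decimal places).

By the marginal value theorem, leave when the instantaneous gain rate g'(t) equals the habitat-wide average g(t)/(T + t).
g'(t) = 337·21/(t + 21)². Setting 337·21/(t+21)² = 337t/[(t+21)(50+t)] gives 21(50+t) = t(t+21), so t² = 21×50 = 1050.
t* = √1050 = 32.4 min.

32.40 min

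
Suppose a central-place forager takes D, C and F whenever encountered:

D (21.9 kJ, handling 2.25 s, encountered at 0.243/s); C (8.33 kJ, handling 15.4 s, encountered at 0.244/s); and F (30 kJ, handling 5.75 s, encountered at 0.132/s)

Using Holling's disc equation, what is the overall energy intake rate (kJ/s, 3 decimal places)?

1.866 kJ/s

Energy encountered per unit search time: 0.243×21.9 + 0.244×8.33 + 0.132×30 = 11.31 kJ/s.
Handling time per unit search time: 0.243×2.25 + 0.244×15.4 + 0.132×5.75 = 5.063.
Rate = 11.31/(1 + 5.063) = 1.866 kJ/s.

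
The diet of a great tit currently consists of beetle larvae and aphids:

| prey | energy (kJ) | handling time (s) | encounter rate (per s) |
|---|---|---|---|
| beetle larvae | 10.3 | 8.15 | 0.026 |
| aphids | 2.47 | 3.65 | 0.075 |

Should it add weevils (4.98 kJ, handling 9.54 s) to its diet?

On beetle larvae and aphids alone, R = ΣλE/(1+Σλh) = 0.453/1.486 = 0.305 kJ/s.
Profitability of weevils: 4.98/9.54 = 0.522 kJ/s.
Since 0.522 > R, including weevils increases the long-run rate.

Yes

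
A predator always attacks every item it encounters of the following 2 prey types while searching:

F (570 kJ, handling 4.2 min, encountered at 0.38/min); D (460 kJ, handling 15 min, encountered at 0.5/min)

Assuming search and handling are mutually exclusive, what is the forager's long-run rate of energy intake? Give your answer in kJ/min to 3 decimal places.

44.235 kJ/min

Energy encountered per unit search time: 0.38×570 + 0.5×460 = 446.6 kJ/min.
Handling time per unit search time: 0.38×4.2 + 0.5×15 = 9.096.
Rate = 446.6/(1 + 9.096) = 44.24 kJ/min.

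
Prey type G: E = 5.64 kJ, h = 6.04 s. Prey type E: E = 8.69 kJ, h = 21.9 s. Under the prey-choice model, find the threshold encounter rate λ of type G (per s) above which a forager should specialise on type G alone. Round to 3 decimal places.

0.122 per s

Drop type E once their profitability E₂/h₂ falls below the rate achievable on type G alone: E₂/h₂ = λE₁/(1 + λh₁).
Solve for λ: λE₁h₂ = E₂(1 + λh₁) → λ(E₁h₂ − E₂h₁) = E₂ → λ = E₂/(E₁h₂ − E₂h₁).
λ = 8.69/(5.64×21.9 − 8.69×6.04) = 8.69/71.03 = 0.1223 per s.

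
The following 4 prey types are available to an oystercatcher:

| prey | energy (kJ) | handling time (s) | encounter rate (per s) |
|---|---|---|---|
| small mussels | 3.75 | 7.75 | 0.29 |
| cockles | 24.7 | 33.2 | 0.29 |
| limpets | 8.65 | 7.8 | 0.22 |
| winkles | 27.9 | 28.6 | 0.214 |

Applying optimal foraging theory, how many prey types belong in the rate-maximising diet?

E/h in descending order: limpets 1.11, winkles 0.976, cockles 0.744, small mussels 0.484 kJ/s. The optimal diet is the largest prefix of this list for which every included type satisfies E_i/h_i > R on the types above it.
Rate on top 1: 0.7007. winkles: 0.976 > 0.7007 → include.
Rate on top 2: 0.891. cockles: 0.744 < 0.891 → exclude; stop.
Optimal diet: limpets, winkles — 2 of 4 types.

2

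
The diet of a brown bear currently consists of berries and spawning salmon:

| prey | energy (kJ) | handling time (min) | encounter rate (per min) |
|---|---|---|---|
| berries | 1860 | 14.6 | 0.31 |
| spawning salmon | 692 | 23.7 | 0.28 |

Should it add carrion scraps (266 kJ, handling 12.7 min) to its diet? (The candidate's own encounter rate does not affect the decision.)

No

Current rate: (0.31×1860 + 0.28×692)/(1 + 0.31×14.6 + 0.28×23.7) = 63.34 kJ/min.
Profitability of carrion scraps: 266/12.7 = 20.94 kJ/min.
20.94 < 63.34, so adding carrion scraps would lower the average — exclude it.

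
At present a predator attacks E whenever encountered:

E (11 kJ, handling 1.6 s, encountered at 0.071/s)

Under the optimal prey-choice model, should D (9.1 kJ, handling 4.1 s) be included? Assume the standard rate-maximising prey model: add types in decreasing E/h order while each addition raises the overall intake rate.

Yes

Current rate: (0.071×11)/(1 + 0.071×1.6) = 0.7013 kJ/s.
Profitability of D: 9.1/4.1 = 2.22 kJ/s.
2.22 > 0.7013, so adding D raises the average — include it.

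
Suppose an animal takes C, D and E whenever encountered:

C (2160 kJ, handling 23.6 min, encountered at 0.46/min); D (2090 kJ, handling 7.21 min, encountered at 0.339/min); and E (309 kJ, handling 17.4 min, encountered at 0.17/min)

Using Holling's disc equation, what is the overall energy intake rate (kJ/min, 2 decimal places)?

101.67 kJ/min

Energy encountered per unit search time: 0.46×2160 + 0.339×2090 + 0.17×309 = 1755 kJ/min.
Handling time per unit search time: 0.46×23.6 + 0.339×7.21 + 0.17×17.4 = 16.26.
Rate = 1755/(1 + 16.26) = 101.7 kJ/min.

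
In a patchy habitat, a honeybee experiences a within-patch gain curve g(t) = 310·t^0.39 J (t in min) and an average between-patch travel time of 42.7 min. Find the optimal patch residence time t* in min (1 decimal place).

27.3 min

Maximise g(t)/(T+t): set derivative to zero → g'(t)(T+t) = g(t).
g'(t) = 0.39·310·t^-0.61. Setting 0.39·310·t^-0.61 = 310·t^0.39/(42.7+t) gives 0.39(42.7+t) = t, so 0.61·t = 0.39×42.7.
t* = 0.39×42.7/0.61 = 27.3 min.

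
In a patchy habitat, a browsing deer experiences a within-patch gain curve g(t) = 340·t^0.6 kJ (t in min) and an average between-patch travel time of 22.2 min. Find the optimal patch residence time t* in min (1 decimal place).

33.3 min

By the marginal value theorem, leave when the instantaneous gain rate g'(t) equals the habitat-wide average g(t)/(T + t).
g'(t) = 0.6·340·t^-0.4. Setting 0.6·340·t^-0.4 = 340·t^0.6/(22.2+t) gives 0.6(22.2+t) = t, so 0.40·t = 0.6×22.2.
t* = 0.6×22.2/0.40 = 33.3 min.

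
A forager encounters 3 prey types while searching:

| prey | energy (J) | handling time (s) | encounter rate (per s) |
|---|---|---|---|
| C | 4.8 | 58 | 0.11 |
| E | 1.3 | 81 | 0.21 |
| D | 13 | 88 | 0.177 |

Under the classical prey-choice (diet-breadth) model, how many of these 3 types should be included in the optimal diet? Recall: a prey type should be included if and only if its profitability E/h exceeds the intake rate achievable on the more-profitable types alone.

1

E/h in descending order: D 0.148, C 0.0828, E 0.016 J/s. The optimal diet is the largest prefix of this list for which every included type satisfies E_i/h_i > R on the types above it.
Rate on top 1: 0.1388. C: 0.0828 < 0.1388 → exclude; stop.
Optimal diet: D — 1 of 3 types.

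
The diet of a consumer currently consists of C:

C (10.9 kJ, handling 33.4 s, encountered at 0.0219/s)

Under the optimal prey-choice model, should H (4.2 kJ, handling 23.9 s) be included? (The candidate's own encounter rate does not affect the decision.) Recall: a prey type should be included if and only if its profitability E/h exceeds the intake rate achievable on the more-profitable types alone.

Yes

On C alone, R = ΣλE/(1+Σλh) = 0.2387/1.731 = 0.1379 kJ/s.
Profitability of H: 4.2/23.9 = 0.1757 kJ/s.
Since 0.1757 > R, including H increases the long-run rate.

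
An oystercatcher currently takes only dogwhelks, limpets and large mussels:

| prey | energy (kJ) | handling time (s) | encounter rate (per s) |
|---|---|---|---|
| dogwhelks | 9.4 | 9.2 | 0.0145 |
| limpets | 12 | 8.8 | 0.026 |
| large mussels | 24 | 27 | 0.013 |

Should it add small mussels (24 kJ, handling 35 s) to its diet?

Yes

Intake rate on the current diet: R = (0.0145×9.4 + 0.026×12 + 0.013×24) / (1 + 0.0145×9.2 + 0.026×8.8 + 0.013×27) = 0.7603/1.713 = 0.4438 kJ/s.
small mussels: E/h = 24/35 = 0.6857 kJ/s.
0.6857 > 0.4438, so adding small mussels raises the average — include it.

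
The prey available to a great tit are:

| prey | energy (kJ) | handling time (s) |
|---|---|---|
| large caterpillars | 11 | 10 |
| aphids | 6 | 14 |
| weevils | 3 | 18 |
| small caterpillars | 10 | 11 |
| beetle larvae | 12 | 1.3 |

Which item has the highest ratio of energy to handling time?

Profitability E/h (kJ/s): large caterpillars = 11/10 = 1.1, aphids = 6/14 = 0.429, weevils = 3/18 = 0.167, small caterpillars = 10/11 = 0.909, beetle larvae = 12/1.3 = 9.23.
Ranked: beetle larvae > large caterpillars > small caterpillars > aphids > weevils.

beetle larvae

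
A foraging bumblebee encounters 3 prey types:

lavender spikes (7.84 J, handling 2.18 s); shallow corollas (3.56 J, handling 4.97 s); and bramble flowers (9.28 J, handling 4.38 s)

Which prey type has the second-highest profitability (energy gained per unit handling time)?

bramble flowers

In descending order of E/h:
lavender spikes: 7.84/2.18 = 3.6 J/s
bramble flowers: 9.28/4.38 = 2.12 J/s
shallow corollas: 3.56/4.97 = 0.716 J/s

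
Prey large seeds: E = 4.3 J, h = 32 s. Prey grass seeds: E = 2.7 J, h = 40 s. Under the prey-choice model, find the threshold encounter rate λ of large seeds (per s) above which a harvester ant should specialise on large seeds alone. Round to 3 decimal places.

The zero-one rule: include grass seeds iff E₂/h₂ > λE₁/(1+λh₁). Equality gives the switch point.
λE₁h₂ = E₂ + λE₂h₁ ⇒ λ = E₂/(E₁h₂ − E₂h₁) = 2.7/(172 − 86.4) = 0.03154 per s.

0.032 per s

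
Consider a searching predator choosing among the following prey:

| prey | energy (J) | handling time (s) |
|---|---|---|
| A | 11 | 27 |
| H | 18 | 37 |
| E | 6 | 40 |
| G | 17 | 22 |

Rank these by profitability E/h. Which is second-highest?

H

Profitability E/h (J/s): A = 11/27 = 0.407, H = 18/37 = 0.486, E = 6/40 = 0.15, G = 17/22 = 0.773.
Ranked: G > H > A > E.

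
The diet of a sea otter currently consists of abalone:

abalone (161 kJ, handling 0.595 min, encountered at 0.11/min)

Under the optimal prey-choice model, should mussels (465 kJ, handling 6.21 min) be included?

Yes

Current rate: (0.11×161)/(1 + 0.11×0.595) = 16.62 kJ/min.
Profitability of mussels: 465/6.21 = 74.88 kJ/min.
Since 74.88 > R, including mussels increases the long-run rate.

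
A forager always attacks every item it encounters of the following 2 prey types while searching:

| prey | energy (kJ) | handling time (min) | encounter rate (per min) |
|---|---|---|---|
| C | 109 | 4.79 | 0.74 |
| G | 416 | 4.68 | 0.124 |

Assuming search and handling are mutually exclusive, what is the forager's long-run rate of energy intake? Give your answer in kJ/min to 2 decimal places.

25.80 kJ/min

R = (0.74×109 + 0.124×416) / (1 + 0.74×4.79 + 0.124×4.68) = 132.2/5.125 = 25.8 kJ/min.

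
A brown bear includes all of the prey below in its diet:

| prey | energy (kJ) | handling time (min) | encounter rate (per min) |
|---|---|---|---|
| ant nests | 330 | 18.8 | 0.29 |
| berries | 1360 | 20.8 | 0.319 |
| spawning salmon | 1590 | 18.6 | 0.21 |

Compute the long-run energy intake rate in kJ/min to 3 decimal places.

Energy encountered per unit search time: 0.29×330 + 0.319×1360 + 0.21×1590 = 863.4 kJ/min.
Handling time per unit search time: 0.29×18.8 + 0.319×20.8 + 0.21×18.6 = 15.99.
Rate = 863.4/(1 + 15.99) = 50.81 kJ/min.

50.811 kJ/min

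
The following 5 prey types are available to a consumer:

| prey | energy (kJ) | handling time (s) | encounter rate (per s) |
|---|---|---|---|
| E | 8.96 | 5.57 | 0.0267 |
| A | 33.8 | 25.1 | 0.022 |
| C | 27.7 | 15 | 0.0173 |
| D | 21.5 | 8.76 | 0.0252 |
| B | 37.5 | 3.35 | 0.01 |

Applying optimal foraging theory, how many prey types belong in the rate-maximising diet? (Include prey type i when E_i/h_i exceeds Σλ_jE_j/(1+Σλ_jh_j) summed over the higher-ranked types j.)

5

E/h in descending order: B 11.2, D 2.45, C 1.85, E 1.61, A 1.35 kJ/s. The optimal diet is the largest prefix of this list for which every included type satisfies E_i/h_i > R on the types above it.
Rate on top 1: 0.3628. D: 2.45 > 0.3628 → include.
Rate on top 2: 0.731. C: 1.85 > 0.731 → include.
Rate on top 3: 0.9222. E: 1.61 > 0.9222 → include.
Rate on top 4: 0.9836. A: 1.35 > 0.9836 → include.
Optimal diet: B, D, C, E, A — 5 of 5 types.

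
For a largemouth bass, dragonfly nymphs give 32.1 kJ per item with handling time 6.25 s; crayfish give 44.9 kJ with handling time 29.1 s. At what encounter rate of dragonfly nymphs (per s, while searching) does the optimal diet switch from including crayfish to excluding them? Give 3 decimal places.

0.069 per s

Drop crayfish once their profitability E₂/h₂ falls below the rate achievable on dragonfly nymphs alone: E₂/h₂ = λE₁/(1 + λh₁).
Solve for λ: λE₁h₂ = E₂(1 + λh₁) → λ(E₁h₂ − E₂h₁) = E₂ → λ = E₂/(E₁h₂ − E₂h₁).
λ = 44.9/(32.1×29.1 − 44.9×6.25) = 44.9/653.5 = 0.06871 per s.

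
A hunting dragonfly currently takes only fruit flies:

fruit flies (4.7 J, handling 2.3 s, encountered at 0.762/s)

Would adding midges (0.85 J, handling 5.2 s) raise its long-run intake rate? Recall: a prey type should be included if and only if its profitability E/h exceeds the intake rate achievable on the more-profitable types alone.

Current rate: (0.762×4.7)/(1 + 0.762×2.3) = 1.301 J/s.
midges: E/h = 0.85/5.2 = 0.1635 J/s.
0.1635 < 1.301, so adding midges would lower the average — exclude it.

No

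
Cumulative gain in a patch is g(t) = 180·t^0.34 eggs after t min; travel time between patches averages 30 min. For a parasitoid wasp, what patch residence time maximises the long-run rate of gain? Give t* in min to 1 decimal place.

15.5 min

Maximise g(t)/(T+t): set derivative to zero → g'(t)(T+t) = g(t).
g'(t) = 0.34·180·t^-0.66. Setting 0.34·180·t^-0.66 = 180·t^0.34/(30+t) gives 0.34(30+t) = t, so 0.66·t = 0.34×30.
t* = 0.34×30/0.66 = 15.45 min.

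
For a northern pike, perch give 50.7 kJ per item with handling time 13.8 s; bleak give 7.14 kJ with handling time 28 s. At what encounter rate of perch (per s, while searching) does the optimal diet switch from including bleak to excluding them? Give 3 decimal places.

0.005 per s

Drop bleak once their profitability E₂/h₂ falls below the rate achievable on perch alone: E₂/h₂ = λE₁/(1 + λh₁).
Solve for λ: λE₁h₂ = E₂(1 + λh₁) → λ(E₁h₂ − E₂h₁) = E₂ → λ = E₂/(E₁h₂ − E₂h₁).
λ = 7.14/(50.7×28 − 7.14×13.8) = 7.14/1321 = 0.005405 per s.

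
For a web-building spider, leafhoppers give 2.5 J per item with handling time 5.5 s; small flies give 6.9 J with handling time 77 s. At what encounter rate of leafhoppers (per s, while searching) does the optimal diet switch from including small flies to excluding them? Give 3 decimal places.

The zero-one rule: include small flies iff E₂/h₂ > λE₁/(1+λh₁). Equality gives the switch point.
λE₁h₂ = E₂ + λE₂h₁ ⇒ λ = E₂/(E₁h₂ − E₂h₁) = 6.9/(192.5 − 37.95) = 0.04465 per s.

0.045 per s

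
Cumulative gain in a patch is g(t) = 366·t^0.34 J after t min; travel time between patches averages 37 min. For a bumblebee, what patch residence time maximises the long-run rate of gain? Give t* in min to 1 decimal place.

19.1 min

By the marginal value theorem, leave when the instantaneous gain rate g'(t) equals the habitat-wide average g(t)/(T + t).
g'(t) = 0.34·366·t^-0.66. Setting 0.34·366·t^-0.66 = 366·t^0.34/(37+t) gives 0.34(37+t) = t, so 0.66·t = 0.34×37.
t* = 0.34×37/0.66 = 19.06 min.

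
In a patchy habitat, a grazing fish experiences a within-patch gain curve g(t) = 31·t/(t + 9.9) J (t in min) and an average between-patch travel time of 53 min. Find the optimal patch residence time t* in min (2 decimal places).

22.91 min

By the marginal value theorem, leave when the instantaneous gain rate g'(t) equals the habitat-wide average g(t)/(T + t).
g'(t) = 31·9.9/(t + 9.9)². Setting 31·9.9/(t+9.9)² = 31t/[(t+9.9)(53+t)] gives 9.9(53+t) = t(t+9.9), so t² = 9.9×53 = 524.7.
t* = √524.7 = 22.91 min.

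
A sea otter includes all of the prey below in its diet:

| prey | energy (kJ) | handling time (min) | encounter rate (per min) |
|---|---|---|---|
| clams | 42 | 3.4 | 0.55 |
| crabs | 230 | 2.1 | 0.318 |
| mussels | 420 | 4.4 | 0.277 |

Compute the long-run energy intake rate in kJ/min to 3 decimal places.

R = Σλ_iE_i / (1 + Σλ_ih_i)
Numerator: 0.55×42 + 0.318×230 + 0.277×420 = 212.6
Denominator: 1 + 0.55×3.4 + 0.318×2.1 + 0.277×4.4 = 4.757
R = 212.6/4.757 = 44.69 kJ/min

44.692 kJ/min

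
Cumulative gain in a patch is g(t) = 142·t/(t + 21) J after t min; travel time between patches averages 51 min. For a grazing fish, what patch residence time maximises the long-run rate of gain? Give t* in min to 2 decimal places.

32.73 min

Maximise g(t)/(T+t): set derivative to zero → g'(t)(T+t) = g(t).
g'(t) = 142·21/(t + 21)². Setting 142·21/(t+21)² = 142t/[(t+21)(51+t)] gives 21(51+t) = t(t+21), so t² = 21×51 = 1071.
t* = √1071 = 32.73 min.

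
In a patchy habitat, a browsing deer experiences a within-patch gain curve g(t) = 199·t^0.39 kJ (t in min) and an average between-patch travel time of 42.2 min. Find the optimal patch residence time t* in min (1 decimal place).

27.0 min

By the marginal value theorem, leave when the instantaneous gain rate g'(t) equals the habitat-wide average g(t)/(T + t).
g'(t) = 0.39·199·t^-0.61. Setting 0.39·199·t^-0.61 = 199·t^0.39/(42.2+t) gives 0.39(42.2+t) = t, so 0.61·t = 0.39×42.2.
t* = 0.39×42.2/0.61 = 26.98 min.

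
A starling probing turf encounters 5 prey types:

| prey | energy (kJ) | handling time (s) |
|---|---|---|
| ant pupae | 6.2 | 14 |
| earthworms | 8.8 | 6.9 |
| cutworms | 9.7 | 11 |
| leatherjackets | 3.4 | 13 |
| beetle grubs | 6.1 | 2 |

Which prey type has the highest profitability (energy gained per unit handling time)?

beetle grubs

Profitability E/h (kJ/s): ant pupae = 6.2/14 = 0.443, earthworms = 8.8/6.9 = 1.28, cutworms = 9.7/11 = 0.882, leatherjackets = 3.4/13 = 0.262, beetle grubs = 6.1/2 = 3.05.
Ranked: beetle grubs > earthworms > cutworms > ant pupae > leatherjackets.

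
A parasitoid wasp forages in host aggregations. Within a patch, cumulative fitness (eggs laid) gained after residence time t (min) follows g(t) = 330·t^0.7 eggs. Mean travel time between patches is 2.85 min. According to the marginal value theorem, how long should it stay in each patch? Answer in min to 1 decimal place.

Optimal t* satisfies g'(t*) = g(t*)/(T + t*).
g'(t) = 0.7·330·t^-0.3. Setting 0.7·330·t^-0.3 = 330·t^0.7/(2.85+t) gives 0.7(2.85+t) = t, so 0.30·t = 0.7×2.85.
t* = 0.7×2.85/0.30 = 6.65 min.

6.6 min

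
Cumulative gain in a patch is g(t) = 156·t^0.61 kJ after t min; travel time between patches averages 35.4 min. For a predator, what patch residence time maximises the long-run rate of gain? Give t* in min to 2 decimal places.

55.37 min

Optimal t* satisfies g'(t*) = g(t*)/(T + t*).
g'(t) = 0.61·156·t^-0.39. Setting 0.61·156·t^-0.39 = 156·t^0.61/(35.4+t) gives 0.61(35.4+t) = t, so 0.39·t = 0.61×35.4.
t* = 0.61×35.4/0.39 = 55.37 min.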